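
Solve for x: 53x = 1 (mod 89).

Step 1: We need x such that 53 * x = 1 (mod 89).
Step 2: Using the extended Euclidean algorithm or trial:
  53 * 42 = 2226 = 25 * 89 + 1.
Step 3: Since 2226 mod 89 = 1, the inverse is x = 42.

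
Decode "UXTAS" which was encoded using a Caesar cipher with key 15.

Step 1: Reverse the shift by subtracting 15 from each letter position.
  U (position 20) -> position (20-15) mod 26 = 5 -> F
  X (position 23) -> position (23-15) mod 26 = 8 -> I
  T (position 19) -> position (19-15) mod 26 = 4 -> E
  A (position 0) -> position (0-15) mod 26 = 11 -> L
  S (position 18) -> position (18-15) mod 26 = 3 -> D
Decrypted message: FIELD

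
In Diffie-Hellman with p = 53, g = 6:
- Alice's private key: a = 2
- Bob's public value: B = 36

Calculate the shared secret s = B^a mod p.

Step 1: s = B^a mod p = 36^2 mod 53.
  36^1 mod 53 = 36
  36^2 mod 53 = (36 * 36) mod 53 = 24
Result: shared secret = 24.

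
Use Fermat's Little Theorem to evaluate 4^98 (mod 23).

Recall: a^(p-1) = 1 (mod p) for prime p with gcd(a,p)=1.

Step 1: Since 23 is prime, by Fermat's Little Theorem: 4^22 = 1 (mod 23).
Step 2: Reduce exponent: 98 mod 22 = 10.
Step 3: So 4^98 = 4^10 (mod 23).
Step 4: 4^10 mod 23 = 6.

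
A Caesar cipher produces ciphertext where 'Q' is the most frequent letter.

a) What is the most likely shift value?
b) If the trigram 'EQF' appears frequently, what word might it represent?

Step 1: In English, 'E' is the most frequent letter (12.7%).
Step 2: The most frequent ciphertext letter is 'Q' (position 16).
Step 3: Shift = (16 - 4) mod 26 = 12.
Step 4: Decrypt 'EQF' by shifting back 12:
  E -> S
  Q -> E
  F -> T
Step 5: 'EQF' decrypts to 'SET'.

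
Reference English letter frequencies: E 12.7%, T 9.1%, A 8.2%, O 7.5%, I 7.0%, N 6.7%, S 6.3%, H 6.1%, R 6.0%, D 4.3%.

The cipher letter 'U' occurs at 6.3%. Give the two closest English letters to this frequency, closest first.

Step 1: Observed frequency of 'U' is 6.3%.
Step 2: Compute distances to each reference frequency and sort:
  S (6.3%): difference = 0.0% <-- BEST
  H (6.1%): difference = 0.2% <-- RUNNER-UP
  R (6.0%): difference = 0.3%
  N (6.7%): difference = 0.4%
  I (7.0%): difference = 0.7%
Step 3: Most likely is 'S' (6.3%, diff 0.0%); second most likely is 'H' (6.1%, diff 0.2%).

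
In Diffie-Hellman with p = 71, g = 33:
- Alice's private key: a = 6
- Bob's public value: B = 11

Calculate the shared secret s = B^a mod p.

Step 1: s = B^a mod p = 11^6 mod 71.
  11^1 mod 71 = 11
  11^2 mod 71 = (11 * 11) mod 71 = 50
  11^3 mod 71 = (50 * 11) mod 71 = 53
  11^4 mod 71 = (53 * 11) mod 71 = 15
  11^5 mod 71 = (15 * 11) mod 71 = 23
  11^6 mod 71 = (23 * 11) mod 71 = 40
Result: shared secret = 40.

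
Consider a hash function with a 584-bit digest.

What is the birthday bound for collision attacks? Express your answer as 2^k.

Step 1: The birthday paradox gives collision probability ~50% after sqrt(2^n) = 2^(n/2) hashes.
Step 2: For 584-bit output: 2^(584/2) = 2^292.
Step 3: Approximately 2^292 hash computations needed.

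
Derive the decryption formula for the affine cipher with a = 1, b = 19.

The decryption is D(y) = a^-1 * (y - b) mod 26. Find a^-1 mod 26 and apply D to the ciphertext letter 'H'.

Step 1: Find a^-1, the modular inverse of 1 mod 26.
Step 2: We need 1 * a^-1 = 1 (mod 26).
Step 3: 1 * 1 = 1 = 0 * 26 + 1, so a^-1 = 1.
Step 4: D(y) = 1(y - 19) mod 26.
Step 5: Apply to 'H' (y = 7): D(7) = 1 * (7 - 19) mod 26 = 1 * -12 mod 26 = 14 -> 'O'.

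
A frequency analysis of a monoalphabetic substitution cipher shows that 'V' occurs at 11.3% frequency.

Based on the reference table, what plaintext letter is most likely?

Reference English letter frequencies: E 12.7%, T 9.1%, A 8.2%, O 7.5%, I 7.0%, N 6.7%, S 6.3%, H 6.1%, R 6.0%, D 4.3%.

Step 1: The observed frequency is 11.3%.
Step 2: Compare with English frequencies:
  E: 12.7% (difference: 1.4%) <-- closest
  T: 9.1% (difference: 2.2%)
  A: 8.2% (difference: 3.1%)
  O: 7.5% (difference: 3.8%)
  I: 7.0% (difference: 4.3%)
  N: 6.7% (difference: 4.6%)
  S: 6.3% (difference: 5.0%)
  H: 6.1% (difference: 5.2%)
  R: 6.0% (difference: 5.3%)
  D: 4.3% (difference: 7.0%)
Step 3: 'V' most likely represents 'E' (frequency 12.7%).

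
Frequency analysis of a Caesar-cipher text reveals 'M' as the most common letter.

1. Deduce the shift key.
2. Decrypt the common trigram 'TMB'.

Step 1: In English, 'E' is the most frequent letter (12.7%).
Step 2: The most frequent ciphertext letter is 'M' (position 12).
Step 3: Shift = (12 - 4) mod 26 = 8.
Step 4: Decrypt 'TMB' by shifting back 8:
  T -> L
  M -> E
  B -> T
Step 5: 'TMB' decrypts to 'LET'.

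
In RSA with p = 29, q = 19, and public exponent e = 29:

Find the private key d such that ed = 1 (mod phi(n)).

Step 1: n = 29 * 19 = 551.
Step 2: phi(n) = 28 * 18 = 504.
Step 3: Find d such that 29 * d = 1 (mod 504).
Step 4: d = 29^(-1) mod 504 = 365.
Verification: 29 * 365 = 10585 = 21 * 504 + 1.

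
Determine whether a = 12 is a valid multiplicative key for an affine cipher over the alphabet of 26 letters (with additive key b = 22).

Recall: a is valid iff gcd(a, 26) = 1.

Step 1: Compute gcd(12, 26).
Step 2: gcd(12, 26) = 2.
Since gcd = 2 != 1, 12 shares a common factor with 26, so it cannot be used.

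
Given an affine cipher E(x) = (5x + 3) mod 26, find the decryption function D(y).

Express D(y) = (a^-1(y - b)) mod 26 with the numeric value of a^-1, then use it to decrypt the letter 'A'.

Step 1: Find a^-1, the modular inverse of 5 mod 26.
Step 2: We need 5 * a^-1 = 1 (mod 26).
Step 3: 5 * 21 = 105 = 4 * 26 + 1, so a^-1 = 21.
Step 4: D(y) = 21(y - 3) mod 26.
Step 5: Apply to 'A' (y = 0): D(0) = 21 * (0 - 3) mod 26 = 21 * -3 mod 26 = 15 -> 'P'.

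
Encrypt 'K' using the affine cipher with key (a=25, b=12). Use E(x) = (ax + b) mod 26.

Step 1: Convert 'K' to number: x = 10.
Step 2: E(10) = (25 * 10 + 12) mod 26 = 262 mod 26 = 2.
Step 3: Convert 2 back to letter: C.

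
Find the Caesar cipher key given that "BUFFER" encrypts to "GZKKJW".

Step 1: Compare first letters: B (position 1) -> G (position 6).
Step 2: Shift = (6 - 1) mod 26 = 5.
The shift value is 5.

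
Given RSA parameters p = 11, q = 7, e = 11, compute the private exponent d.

Step 1: n = 11 * 7 = 77.
Step 2: phi(n) = 10 * 6 = 60.
Step 3: Find d such that 11 * d = 1 (mod 60).
Step 4: d = 11^(-1) mod 60 = 11.
Verification: 11 * 11 = 121 = 2 * 60 + 1.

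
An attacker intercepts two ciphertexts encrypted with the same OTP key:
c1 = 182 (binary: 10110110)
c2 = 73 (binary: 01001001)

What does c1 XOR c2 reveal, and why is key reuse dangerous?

Step 1: c1 XOR c2 = (m1 XOR k) XOR (m2 XOR k).
Step 2: By XOR associativity/commutativity: = m1 XOR m2 XOR k XOR k = m1 XOR m2.
Step 3: 10110110 XOR 01001001 = 11111111 = 255.
Step 4: The key cancels out! An attacker learns m1 XOR m2 = 255, revealing the relationship between plaintexts.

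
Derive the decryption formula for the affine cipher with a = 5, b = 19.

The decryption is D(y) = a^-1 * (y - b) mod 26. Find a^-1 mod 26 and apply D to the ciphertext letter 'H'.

Step 1: Find a^-1, the modular inverse of 5 mod 26.
Step 2: We need 5 * a^-1 = 1 (mod 26).
Step 3: 5 * 21 = 105 = 4 * 26 + 1, so a^-1 = 21.
Step 4: D(y) = 21(y - 19) mod 26.
Step 5: Apply to 'H' (y = 7): D(7) = 21 * (7 - 19) mod 26 = 21 * -12 mod 26 = 8 -> 'I'.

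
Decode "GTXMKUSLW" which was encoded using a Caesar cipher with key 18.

Step 1: Reverse the shift by subtracting 18 from each letter position.
  G (position 6) -> position (6-18) mod 26 = 14 -> O
  T (position 19) -> position (19-18) mod 26 = 1 -> B
  X (position 23) -> position (23-18) mod 26 = 5 -> F
  M (position 12) -> position (12-18) mod 26 = 20 -> U
  K (position 10) -> position (10-18) mod 26 = 18 -> S
  U (position 20) -> position (20-18) mod 26 = 2 -> C
  S (position 18) -> position (18-18) mod 26 = 0 -> A
  L (position 11) -> position (11-18) mod 26 = 19 -> T
  W (position 22) -> position (22-18) mod 26 = 4 -> E
Decrypted message: OBFUSCATE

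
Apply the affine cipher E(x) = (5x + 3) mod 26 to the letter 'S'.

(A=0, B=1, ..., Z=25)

Step 1: Convert 'S' to number: x = 18.
Step 2: E(18) = (5 * 18 + 3) mod 26 = 93 mod 26 = 15.
Step 3: Convert 15 back to letter: P.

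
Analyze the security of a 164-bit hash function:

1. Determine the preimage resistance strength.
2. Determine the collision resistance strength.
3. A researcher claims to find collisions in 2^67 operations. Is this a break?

Step 1: Preimage resistance requires brute-force of 2^164 operations.
Step 2: Collision resistance (birthday bound) = 2^(164/2) = 2^82.
Step 3: The claimed attack costs 2^67 operations.
Step 4: Since 2^67 < 2^82, the claimed attack beats the generic birthday bound, so collision resistance is broken.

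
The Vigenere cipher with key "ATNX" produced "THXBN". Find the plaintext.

Step 1: Extend key: ATNXA
Step 2: Decrypt each letter (c - k) mod 26:
  T(19) - A(0) = (19-0) mod 26 = 19 = T
  H(7) - T(19) = (7-19) mod 26 = 14 = O
  X(23) - N(13) = (23-13) mod 26 = 10 = K
  B(1) - X(23) = (1-23) mod 26 = 4 = E
  N(13) - A(0) = (13-0) mod 26 = 13 = N
Plaintext: TOKEN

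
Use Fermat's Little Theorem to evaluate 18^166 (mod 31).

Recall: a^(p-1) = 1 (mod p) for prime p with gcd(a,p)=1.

Step 1: Since 31 is prime, by Fermat's Little Theorem: 18^30 = 1 (mod 31).
Step 2: Reduce exponent: 166 mod 30 = 16.
Step 3: So 18^166 = 18^16 (mod 31).
Step 4: 18^16 mod 31 = 18.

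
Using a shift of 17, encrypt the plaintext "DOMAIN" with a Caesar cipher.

Step 1: For each letter, shift forward by 17 positions (mod 26).
  D (position 3) -> position (3+17) mod 26 = 20 -> U
  O (position 14) -> position (14+17) mod 26 = 5 -> F
  M (position 12) -> position (12+17) mod 26 = 3 -> D
  A (position 0) -> position (0+17) mod 26 = 17 -> R
  I (position 8) -> position (8+17) mod 26 = 25 -> Z
  N (position 13) -> position (13+17) mod 26 = 4 -> E
Result: UFDRZE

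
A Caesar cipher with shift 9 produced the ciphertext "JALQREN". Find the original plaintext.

Step 1: Reverse the shift by subtracting 9 from each letter position.
  J (position 9) -> position (9-9) mod 26 = 0 -> A
  A (position 0) -> position (0-9) mod 26 = 17 -> R
  L (position 11) -> position (11-9) mod 26 = 2 -> C
  Q (position 16) -> position (16-9) mod 26 = 7 -> H
  R (position 17) -> position (17-9) mod 26 = 8 -> I
  E (position 4) -> position (4-9) mod 26 = 21 -> V
  N (position 13) -> position (13-9) mod 26 = 4 -> E
Decrypted message: ARCHIVE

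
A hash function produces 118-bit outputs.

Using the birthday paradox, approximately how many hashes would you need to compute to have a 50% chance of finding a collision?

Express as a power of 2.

Step 1: The birthday paradox gives collision probability ~50% after sqrt(2^n) = 2^(n/2) hashes.
Step 2: For 118-bit output: 2^(118/2) = 2^59.
Step 3: Approximately 2^59 hash computations needed.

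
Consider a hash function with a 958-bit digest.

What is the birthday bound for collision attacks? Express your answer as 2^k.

Step 1: The birthday paradox gives collision probability ~50% after sqrt(2^n) = 2^(n/2) hashes.
Step 2: For 958-bit output: 2^(958/2) = 2^479.
Step 3: Approximately 2^479 hash computations needed.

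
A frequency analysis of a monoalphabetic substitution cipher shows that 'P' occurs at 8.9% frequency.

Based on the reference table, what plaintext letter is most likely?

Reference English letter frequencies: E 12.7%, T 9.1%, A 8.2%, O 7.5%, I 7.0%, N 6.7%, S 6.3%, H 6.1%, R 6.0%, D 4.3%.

Step 1: The observed frequency is 8.9%.
Step 2: Compare with English frequencies:
  E: 12.7% (difference: 3.8%)
  T: 9.1% (difference: 0.2%) <-- closest
  A: 8.2% (difference: 0.7%)
  O: 7.5% (difference: 1.4%)
  I: 7.0% (difference: 1.9%)
  N: 6.7% (difference: 2.2%)
  S: 6.3% (difference: 2.6%)
  H: 6.1% (difference: 2.8%)
  R: 6.0% (difference: 2.9%)
  D: 4.3% (difference: 4.6%)
Step 3: 'P' most likely represents 'T' (frequency 9.1%).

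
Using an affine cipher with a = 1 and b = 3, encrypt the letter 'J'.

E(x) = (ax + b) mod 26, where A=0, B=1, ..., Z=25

Step 1: Convert 'J' to number: x = 9.
Step 2: E(9) = (1 * 9 + 3) mod 26 = 12 mod 26 = 12.
Step 3: Convert 12 back to letter: M.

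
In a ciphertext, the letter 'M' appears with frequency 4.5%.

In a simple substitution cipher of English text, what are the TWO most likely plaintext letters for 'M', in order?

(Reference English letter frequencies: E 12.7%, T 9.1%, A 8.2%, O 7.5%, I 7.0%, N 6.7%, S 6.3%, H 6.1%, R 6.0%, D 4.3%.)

Step 1: Observed frequency of 'M' is 4.5%.
Step 2: Compute distances to each reference frequency and sort:
  D (4.3%): difference = 0.2% <-- BEST
  R (6.0%): difference = 1.5% <-- RUNNER-UP
  H (6.1%): difference = 1.6%
  S (6.3%): difference = 1.8%
  N (6.7%): difference = 2.2%
Step 3: Most likely is 'D' (4.3%, diff 0.2%); second most likely is 'R' (6.0%, diff 1.5%).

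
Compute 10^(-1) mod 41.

Step 1: We need x such that 10 * x = 1 (mod 41).
Step 2: Using the extended Euclidean algorithm or trial:
  10 * 37 = 370 = 9 * 41 + 1.
Step 3: Since 370 mod 41 = 1, the inverse is x = 37.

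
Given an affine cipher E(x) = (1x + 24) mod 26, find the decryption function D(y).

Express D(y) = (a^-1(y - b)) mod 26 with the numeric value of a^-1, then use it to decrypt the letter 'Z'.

Step 1: Find a^-1, the modular inverse of 1 mod 26.
Step 2: We need 1 * a^-1 = 1 (mod 26).
Step 3: 1 * 1 = 1 = 0 * 26 + 1, so a^-1 = 1.
Step 4: D(y) = 1(y - 24) mod 26.
Step 5: Apply to 'Z' (y = 25): D(25) = 1 * (25 - 24) mod 26 = 1 * 1 mod 26 = 1 -> 'B'.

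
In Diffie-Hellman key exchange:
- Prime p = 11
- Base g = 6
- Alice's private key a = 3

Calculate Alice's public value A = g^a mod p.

Step 1: A = g^a mod p = 6^3 mod 11.
  6^1 mod 11 = 6
  6^2 mod 11 = (6 * 6) mod 11 = 3
  6^3 mod 11 = (3 * 6) mod 11 = 7
Result: A = 7.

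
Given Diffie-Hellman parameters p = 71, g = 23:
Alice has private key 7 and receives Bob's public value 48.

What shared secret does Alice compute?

Step 1: s = B^a mod p = 48^7 mod 71.
  48^1 mod 71 = 48
  48^2 mod 71 = (48 * 48) mod 71 = 32
  48^3 mod 71 = (32 * 48) mod 71 = 45
  48^4 mod 71 = (45 * 48) mod 71 = 30
  48^5 mod 71 = (30 * 48) mod 71 = 20
  48^6 mod 71 = (20 * 48) mod 71 = 37
  48^7 mod 71 = (37 * 48) mod 71 = 1
Result: shared secret = 1.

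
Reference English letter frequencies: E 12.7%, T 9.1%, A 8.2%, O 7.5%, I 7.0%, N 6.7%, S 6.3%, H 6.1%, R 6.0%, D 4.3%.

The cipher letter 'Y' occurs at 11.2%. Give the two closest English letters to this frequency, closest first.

Step 1: Observed frequency of 'Y' is 11.2%.
Step 2: Compute distances to each reference frequency and sort:
  E (12.7%): difference = 1.5% <-- BEST
  T (9.1%): difference = 2.1% <-- RUNNER-UP
  A (8.2%): difference = 3.0%
  O (7.5%): difference = 3.7%
  I (7.0%): difference = 4.2%
Step 3: Most likely is 'E' (12.7%, diff 1.5%); second most likely is 'T' (9.1%, diff 2.1%).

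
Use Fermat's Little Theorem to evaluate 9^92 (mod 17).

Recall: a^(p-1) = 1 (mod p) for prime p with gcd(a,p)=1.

Step 1: Since 17 is prime, by Fermat's Little Theorem: 9^16 = 1 (mod 17).
Step 2: Reduce exponent: 92 mod 16 = 12.
Step 3: So 9^92 = 9^12 (mod 17).
Step 4: 9^12 mod 17 = 16.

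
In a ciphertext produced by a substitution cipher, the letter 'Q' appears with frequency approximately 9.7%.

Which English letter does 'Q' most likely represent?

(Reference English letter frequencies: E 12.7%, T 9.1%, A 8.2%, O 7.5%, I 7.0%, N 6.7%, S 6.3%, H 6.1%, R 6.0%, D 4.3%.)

Step 1: The observed frequency is 9.7%.
Step 2: Compare with English frequencies:
  E: 12.7% (difference: 3.0%)
  T: 9.1% (difference: 0.6%) <-- closest
  A: 8.2% (difference: 1.5%)
  O: 7.5% (difference: 2.2%)
  I: 7.0% (difference: 2.7%)
  N: 6.7% (difference: 3.0%)
  S: 6.3% (difference: 3.4%)
  H: 6.1% (difference: 3.6%)
  R: 6.0% (difference: 3.7%)
  D: 4.3% (difference: 5.4%)
Step 3: 'Q' most likely represents 'T' (frequency 9.1%).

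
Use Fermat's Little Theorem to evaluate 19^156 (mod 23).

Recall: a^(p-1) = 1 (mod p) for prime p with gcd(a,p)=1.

Step 1: Since 23 is prime, by Fermat's Little Theorem: 19^22 = 1 (mod 23).
Step 2: Reduce exponent: 156 mod 22 = 2.
Step 3: So 19^156 = 19^2 (mod 23).
Step 4: 19^2 mod 23 = 16.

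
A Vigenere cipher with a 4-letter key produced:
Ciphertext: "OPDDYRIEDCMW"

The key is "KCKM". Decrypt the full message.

Step 1: Key 'KCKM' has length 4. Extended key: KCKMKCKMKCKM
Step 2: Decrypt each position:
  O(14) - K(10) = 4 = E
  P(15) - C(2) = 13 = N
  D(3) - K(10) = 19 = T
  D(3) - M(12) = 17 = R
  Y(24) - K(10) = 14 = O
  R(17) - C(2) = 15 = P
  I(8) - K(10) = 24 = Y
  E(4) - M(12) = 18 = S
  D(3) - K(10) = 19 = T
  C(2) - C(2) = 0 = A
  M(12) - K(10) = 2 = C
  W(22) - M(12) = 10 = K
Plaintext: ENTROPYSTACK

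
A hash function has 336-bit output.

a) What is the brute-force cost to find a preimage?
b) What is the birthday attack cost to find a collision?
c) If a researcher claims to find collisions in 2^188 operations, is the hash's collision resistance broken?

Step 1: Preimage resistance requires brute-force of 2^336 operations.
Step 2: Collision resistance (birthday bound) = 2^(336/2) = 2^168.
Step 3: The claimed attack costs 2^188 operations.
Step 4: Since 2^188 >= 2^168, the claimed attack is no faster than the generic birthday attack, so this does not break collision resistance.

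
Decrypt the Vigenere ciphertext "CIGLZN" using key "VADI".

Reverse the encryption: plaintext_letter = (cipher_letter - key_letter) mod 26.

Step 1: Extend key: VADIVA
Step 2: Decrypt each letter (c - k) mod 26:
  C(2) - V(21) = (2-21) mod 26 = 7 = H
  I(8) - A(0) = (8-0) mod 26 = 8 = I
  G(6) - D(3) = (6-3) mod 26 = 3 = D
  L(11) - I(8) = (11-8) mod 26 = 3 = D
  Z(25) - V(21) = (25-21) mod 26 = 4 = E
  N(13) - A(0) = (13-0) mod 26 = 13 = N
Plaintext: HIDDEN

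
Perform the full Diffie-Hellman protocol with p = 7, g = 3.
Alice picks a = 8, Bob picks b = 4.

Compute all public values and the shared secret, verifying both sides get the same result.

Step 1: A = g^a mod p = 3^8 mod 7 = 2.
Step 2: B = g^b mod p = 3^4 mod 7 = 4.
Step 3: Alice computes s = B^a mod p = 4^8 mod 7 = 2.
Step 4: Bob computes s = A^b mod p = 2^4 mod 7 = 2.
Both sides agree: shared secret = 2.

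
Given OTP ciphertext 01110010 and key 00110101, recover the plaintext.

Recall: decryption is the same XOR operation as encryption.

Step 1: XOR ciphertext with key:
  Ciphertext: 01110010
  Key:        00110101
  XOR:        01000111
Step 2: Plaintext = 01000111 = 71 in decimal.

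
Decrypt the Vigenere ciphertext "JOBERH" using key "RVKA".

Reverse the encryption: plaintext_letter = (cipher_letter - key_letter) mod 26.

Step 1: Extend key: RVKARV
Step 2: Decrypt each letter (c - k) mod 26:
  J(9) - R(17) = (9-17) mod 26 = 18 = S
  O(14) - V(21) = (14-21) mod 26 = 19 = T
  B(1) - K(10) = (1-10) mod 26 = 17 = R
  E(4) - A(0) = (4-0) mod 26 = 4 = E
  R(17) - R(17) = (17-17) mod 26 = 0 = A
  H(7) - V(21) = (7-21) mod 26 = 12 = M
Plaintext: STREAM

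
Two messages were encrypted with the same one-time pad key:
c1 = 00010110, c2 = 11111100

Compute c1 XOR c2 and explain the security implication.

Step 1: c1 XOR c2 = (m1 XOR k) XOR (m2 XOR k).
Step 2: By XOR associativity/commutativity: = m1 XOR m2 XOR k XOR k = m1 XOR m2.
Step 3: 00010110 XOR 11111100 = 11101010 = 234.
Step 4: The key cancels out! An attacker learns m1 XOR m2 = 234, revealing the relationship between plaintexts.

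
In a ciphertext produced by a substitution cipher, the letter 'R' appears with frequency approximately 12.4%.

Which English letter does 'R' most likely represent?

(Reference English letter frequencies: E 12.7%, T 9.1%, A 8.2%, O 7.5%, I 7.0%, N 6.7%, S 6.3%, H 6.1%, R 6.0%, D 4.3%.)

Step 1: The observed frequency is 12.4%.
Step 2: Compare with English frequencies:
  E: 12.7% (difference: 0.3%) <-- closest
  T: 9.1% (difference: 3.3%)
  A: 8.2% (difference: 4.2%)
  O: 7.5% (difference: 4.9%)
  I: 7.0% (difference: 5.4%)
  N: 6.7% (difference: 5.7%)
  S: 6.3% (difference: 6.1%)
  H: 6.1% (difference: 6.3%)
  R: 6.0% (difference: 6.4%)
  D: 4.3% (difference: 8.1%)
Step 3: 'R' most likely represents 'E' (frequency 12.7%).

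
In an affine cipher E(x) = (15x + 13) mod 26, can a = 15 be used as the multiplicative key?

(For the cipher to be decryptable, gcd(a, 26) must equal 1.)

Step 1: Compute gcd(15, 26).
Step 2: gcd(15, 26) = 1.
Since gcd = 1, 15 is coprime with 26, so it is a valid key.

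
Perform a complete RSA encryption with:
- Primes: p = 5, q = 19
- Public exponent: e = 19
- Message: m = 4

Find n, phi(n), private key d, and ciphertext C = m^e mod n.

Step 1: n = 5 * 19 = 95.
Step 2: phi(n) = (5-1)(19-1) = 4 * 18 = 72.
Step 3: Find d = 19^(-1) mod 72 = 19.
  Verify: 19 * 19 = 361 = 1 (mod 72).
Step 4: C = 4^19 mod 95 = 4.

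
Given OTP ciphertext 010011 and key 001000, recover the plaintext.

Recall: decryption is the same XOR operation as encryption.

Step 1: XOR ciphertext with key:
  Ciphertext: 010011
  Key:        001000
  XOR:        011011
Step 2: Plaintext = 011011 = 27 in decimal.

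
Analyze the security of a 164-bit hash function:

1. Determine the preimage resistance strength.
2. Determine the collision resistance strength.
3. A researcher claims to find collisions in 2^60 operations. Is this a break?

Step 1: Preimage resistance requires brute-force of 2^164 operations.
Step 2: Collision resistance (birthday bound) = 2^(164/2) = 2^82.
Step 3: The claimed attack costs 2^60 operations.
Step 4: Since 2^60 < 2^82, the claimed attack beats the generic birthday bound, so collision resistance is broken.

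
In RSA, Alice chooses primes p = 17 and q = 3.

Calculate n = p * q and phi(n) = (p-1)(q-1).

Step 1: n = p * q = 17 * 3 = 51.
Step 2: phi(n) = (p-1)(q-1) = 16 * 2 = 32.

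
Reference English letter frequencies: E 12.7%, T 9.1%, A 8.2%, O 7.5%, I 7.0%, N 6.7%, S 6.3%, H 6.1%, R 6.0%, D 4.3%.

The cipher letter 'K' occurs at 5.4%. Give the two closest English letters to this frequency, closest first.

Step 1: Observed frequency of 'K' is 5.4%.
Step 2: Compute distances to each reference frequency and sort:
  R (6.0%): difference = 0.6% <-- BEST
  H (6.1%): difference = 0.7% <-- RUNNER-UP
  S (6.3%): difference = 0.9%
  D (4.3%): difference = 1.1%
  N (6.7%): difference = 1.3%
Step 3: Most likely is 'R' (6.0%, diff 0.6%); second most likely is 'H' (6.1%, diff 0.7%).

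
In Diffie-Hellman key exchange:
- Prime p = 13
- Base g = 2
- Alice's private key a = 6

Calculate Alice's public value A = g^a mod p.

Step 1: A = g^a mod p = 2^6 mod 13.
  2^1 mod 13 = 2
  2^2 mod 13 = (2 * 2) mod 13 = 4
  2^3 mod 13 = (4 * 2) mod 13 = 8
  2^4 mod 13 = (8 * 2) mod 13 = 3
  2^5 mod 13 = (3 * 2) mod 13 = 6
  2^6 mod 13 = (6 * 2) mod 13 = 12
Result: A = 12.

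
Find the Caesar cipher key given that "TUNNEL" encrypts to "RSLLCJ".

Step 1: Compare first letters: T (position 19) -> R (position 17).
Step 2: Shift = (17 - 19) mod 26 = 24.
The shift value is 24.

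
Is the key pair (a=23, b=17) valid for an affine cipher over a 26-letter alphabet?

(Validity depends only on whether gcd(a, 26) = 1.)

Step 1: Compute gcd(23, 26).
Step 2: gcd(23, 26) = 1.
Since gcd = 1, 23 is coprime with 26, so it is a valid key.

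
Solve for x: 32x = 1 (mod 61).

Step 1: We need x such that 32 * x = 1 (mod 61).
Step 2: Using the extended Euclidean algorithm or trial:
  32 * 21 = 672 = 11 * 61 + 1.
Step 3: Since 672 mod 61 = 1, the inverse is x = 21.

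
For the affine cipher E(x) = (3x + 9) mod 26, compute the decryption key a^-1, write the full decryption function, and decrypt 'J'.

Step 1: Find a^-1, the modular inverse of 3 mod 26.
Step 2: We need 3 * a^-1 = 1 (mod 26).
Step 3: 3 * 9 = 27 = 1 * 26 + 1, so a^-1 = 9.
Step 4: D(y) = 9(y - 9) mod 26.
Step 5: Apply to 'J' (y = 9): D(9) = 9 * (9 - 9) mod 26 = 9 * 0 mod 26 = 0 -> 'A'.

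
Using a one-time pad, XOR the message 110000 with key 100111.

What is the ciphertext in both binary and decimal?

Step 1: Write out the XOR operation bit by bit:
  Message: 110000
  Key:     100111
  XOR:     010111
Step 2: Convert to decimal: 010111 = 23.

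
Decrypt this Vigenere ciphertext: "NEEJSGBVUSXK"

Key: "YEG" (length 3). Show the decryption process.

Step 1: Key 'YEG' has length 3. Extended key: YEGYEGYEGYEG
Step 2: Decrypt each position:
  N(13) - Y(24) = 15 = P
  E(4) - E(4) = 0 = A
  E(4) - G(6) = 24 = Y
  J(9) - Y(24) = 11 = L
  S(18) - E(4) = 14 = O
  G(6) - G(6) = 0 = A
  B(1) - Y(24) = 3 = D
  V(21) - E(4) = 17 = R
  U(20) - G(6) = 14 = O
  S(18) - Y(24) = 20 = U
  X(23) - E(4) = 19 = T
  K(10) - G(6) = 4 = E
Plaintext: PAYLOADROUTE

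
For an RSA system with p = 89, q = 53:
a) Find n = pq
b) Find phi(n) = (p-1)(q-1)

Step 1: n = p * q = 89 * 53 = 4717.
Step 2: phi(n) = (p-1)(q-1) = 88 * 52 = 4576.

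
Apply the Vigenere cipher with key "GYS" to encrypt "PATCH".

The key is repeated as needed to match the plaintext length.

Step 1: Repeat key to match plaintext length:
  Plaintext: PATCH
  Key:       GYSGY
Step 2: Encrypt each letter:
  P(15) + G(6) = (15+6) mod 26 = 21 = V
  A(0) + Y(24) = (0+24) mod 26 = 24 = Y
  T(19) + S(18) = (19+18) mod 26 = 11 = L
  C(2) + G(6) = (2+6) mod 26 = 8 = I
  H(7) + Y(24) = (7+24) mod 26 = 5 = F
Ciphertext: VYLIF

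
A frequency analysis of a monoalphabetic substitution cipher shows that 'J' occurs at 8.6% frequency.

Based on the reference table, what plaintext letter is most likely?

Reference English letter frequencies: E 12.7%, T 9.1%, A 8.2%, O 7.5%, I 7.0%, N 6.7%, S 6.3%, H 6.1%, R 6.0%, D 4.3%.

Step 1: The observed frequency is 8.6%.
Step 2: Compare with English frequencies:
  E: 12.7% (difference: 4.1%)
  T: 9.1% (difference: 0.5%)
  A: 8.2% (difference: 0.4%) <-- closest
  O: 7.5% (difference: 1.1%)
  I: 7.0% (difference: 1.6%)
  N: 6.7% (difference: 1.9%)
  S: 6.3% (difference: 2.3%)
  H: 6.1% (difference: 2.5%)
  R: 6.0% (difference: 2.6%)
  D: 4.3% (difference: 4.3%)
Step 3: 'J' most likely represents 'A' (frequency 8.2%).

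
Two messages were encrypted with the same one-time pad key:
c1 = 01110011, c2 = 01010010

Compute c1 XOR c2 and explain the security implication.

Step 1: c1 XOR c2 = (m1 XOR k) XOR (m2 XOR k).
Step 2: By XOR associativity/commutativity: = m1 XOR m2 XOR k XOR k = m1 XOR m2.
Step 3: 01110011 XOR 01010010 = 00100001 = 33.
Step 4: The key cancels out! An attacker learns m1 XOR m2 = 33, revealing the relationship between plaintexts.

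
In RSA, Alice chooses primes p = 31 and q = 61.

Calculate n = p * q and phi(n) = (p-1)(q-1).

Step 1: n = p * q = 31 * 61 = 1891.
Step 2: phi(n) = (p-1)(q-1) = 30 * 60 = 1800.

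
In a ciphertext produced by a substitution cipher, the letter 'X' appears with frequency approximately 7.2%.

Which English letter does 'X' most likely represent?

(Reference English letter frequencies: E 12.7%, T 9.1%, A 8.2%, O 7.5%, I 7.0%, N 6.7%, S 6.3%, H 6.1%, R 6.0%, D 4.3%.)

Step 1: The observed frequency is 7.2%.
Step 2: Compare with English frequencies:
  E: 12.7% (difference: 5.5%)
  T: 9.1% (difference: 1.9%)
  A: 8.2% (difference: 1.0%)
  O: 7.5% (difference: 0.3%)
  I: 7.0% (difference: 0.2%) <-- closest
  N: 6.7% (difference: 0.5%)
  S: 6.3% (difference: 0.9%)
  H: 6.1% (difference: 1.1%)
  R: 6.0% (difference: 1.2%)
  D: 4.3% (difference: 2.9%)
Step 3: 'X' most likely represents 'I' (frequency 7.0%).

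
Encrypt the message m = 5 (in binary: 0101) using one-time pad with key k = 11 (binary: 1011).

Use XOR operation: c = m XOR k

Step 1: Write out the XOR operation bit by bit:
  Message: 0101
  Key:     1011
  XOR:     1110
Step 2: Convert to decimal: 1110 = 14.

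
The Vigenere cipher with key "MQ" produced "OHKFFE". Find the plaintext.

Step 1: Extend key: MQMQMQ
Step 2: Decrypt each letter (c - k) mod 26:
  O(14) - M(12) = (14-12) mod 26 = 2 = C
  H(7) - Q(16) = (7-16) mod 26 = 17 = R
  K(10) - M(12) = (10-12) mod 26 = 24 = Y
  F(5) - Q(16) = (5-16) mod 26 = 15 = P
  F(5) - M(12) = (5-12) mod 26 = 19 = T
  E(4) - Q(16) = (4-16) mod 26 = 14 = O
Plaintext: CRYPTO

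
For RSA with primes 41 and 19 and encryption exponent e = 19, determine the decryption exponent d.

Step 1: n = 41 * 19 = 779.
Step 2: phi(n) = 40 * 18 = 720.
Step 3: Find d such that 19 * d = 1 (mod 720).
Step 4: d = 19^(-1) mod 720 = 379.
Verification: 19 * 379 = 7201 = 10 * 720 + 1.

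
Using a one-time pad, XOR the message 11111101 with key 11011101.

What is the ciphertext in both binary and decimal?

Step 1: Write out the XOR operation bit by bit:
  Message: 11111101
  Key:     11011101
  XOR:     00100000
Step 2: Convert to decimal: 00100000 = 32.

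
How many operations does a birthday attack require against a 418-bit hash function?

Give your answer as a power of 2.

Step 1: The birthday paradox gives collision probability ~50% after sqrt(2^n) = 2^(n/2) hashes.
Step 2: For 418-bit output: 2^(418/2) = 2^209.
Step 3: Approximately 2^209 hash computations needed.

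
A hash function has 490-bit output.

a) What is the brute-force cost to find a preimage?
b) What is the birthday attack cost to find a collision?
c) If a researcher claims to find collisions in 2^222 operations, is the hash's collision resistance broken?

Step 1: Preimage resistance requires brute-force of 2^490 operations.
Step 2: Collision resistance (birthday bound) = 2^(490/2) = 2^245.
Step 3: The claimed attack costs 2^222 operations.
Step 4: Since 2^222 < 2^245, the claimed attack beats the generic birthday bound, so collision resistance is broken.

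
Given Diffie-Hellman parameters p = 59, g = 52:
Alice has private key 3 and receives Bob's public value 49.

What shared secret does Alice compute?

Step 1: s = B^a mod p = 49^3 mod 59.
  49^1 mod 59 = 49
  49^2 mod 59 = (49 * 49) mod 59 = 41
  49^3 mod 59 = (41 * 49) mod 59 = 3
Result: shared secret = 3.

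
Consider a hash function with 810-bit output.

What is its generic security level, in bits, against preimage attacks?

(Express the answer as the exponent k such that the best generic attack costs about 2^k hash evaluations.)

Step 1: The hash has a 810-bit output.
Step 2: Preimage resistance means: given a digest h(x), it should be infeasible to find any input that hashes to it.
With a 810-bit output there are 2^810 possible digests, so a generic brute-force preimage search costs about 2^810 evaluations.
Step 3: Security level = 810 bits.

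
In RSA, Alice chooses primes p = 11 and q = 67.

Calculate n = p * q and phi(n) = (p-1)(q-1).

Step 1: n = p * q = 11 * 67 = 737.
Step 2: phi(n) = (p-1)(q-1) = 10 * 66 = 660.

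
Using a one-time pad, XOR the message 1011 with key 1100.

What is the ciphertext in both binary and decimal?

Step 1: Write out the XOR operation bit by bit:
  Message: 1011
  Key:     1100
  XOR:     0111
Step 2: Convert to decimal: 0111 = 7.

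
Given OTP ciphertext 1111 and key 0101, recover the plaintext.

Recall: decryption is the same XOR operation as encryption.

Step 1: XOR ciphertext with key:
  Ciphertext: 1111
  Key:        0101
  XOR:        1010
Step 2: Plaintext = 1010 = 10 in decimal.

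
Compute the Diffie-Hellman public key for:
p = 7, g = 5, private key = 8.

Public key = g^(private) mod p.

Step 1: A = g^a mod p = 5^8 mod 7.
  5^1 mod 7 = 5
  5^2 mod 7 = (5 * 5) mod 7 = 4
  5^3 mod 7 = (4 * 5) mod 7 = 6
  5^4 mod 7 = (6 * 5) mod 7 = 2
  5^5 mod 7 = (2 * 5) mod 7 = 3
  5^6 mod 7 = (3 * 5) mod 7 = 1
  5^7 mod 7 = (1 * 5) mod 7 = 5
  5^8 mod 7 = (5 * 5) mod 7 = 4
Result: A = 4.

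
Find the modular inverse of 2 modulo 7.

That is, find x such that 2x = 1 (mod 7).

Step 1: We need x such that 2 * x = 1 (mod 7).
Step 2: Using the extended Euclidean algorithm or trial:
  2 * 4 = 8 = 1 * 7 + 1.
Step 3: Since 8 mod 7 = 1, the inverse is x = 4.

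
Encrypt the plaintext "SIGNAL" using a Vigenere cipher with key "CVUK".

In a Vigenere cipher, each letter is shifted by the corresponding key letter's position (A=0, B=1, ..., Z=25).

Step 1: Repeat key to match plaintext length:
  Plaintext: SIGNAL
  Key:       CVUKCV
Step 2: Encrypt each letter:
  S(18) + C(2) = (18+2) mod 26 = 20 = U
  I(8) + V(21) = (8+21) mod 26 = 3 = D
  G(6) + U(20) = (6+20) mod 26 = 0 = A
  N(13) + K(10) = (13+10) mod 26 = 23 = X
  A(0) + C(2) = (0+2) mod 26 = 2 = C
  L(11) + V(21) = (11+21) mod 26 = 6 = G
Ciphertext: UDAXCG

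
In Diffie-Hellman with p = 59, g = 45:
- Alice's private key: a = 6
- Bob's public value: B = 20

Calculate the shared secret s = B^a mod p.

Step 1: s = B^a mod p = 20^6 mod 59.
  20^1 mod 59 = 20
  20^2 mod 59 = (20 * 20) mod 59 = 46
  20^3 mod 59 = (46 * 20) mod 59 = 35
  20^4 mod 59 = (35 * 20) mod 59 = 51
  20^5 mod 59 = (51 * 20) mod 59 = 17
  20^6 mod 59 = (17 * 20) mod 59 = 45
Result: shared secret = 45.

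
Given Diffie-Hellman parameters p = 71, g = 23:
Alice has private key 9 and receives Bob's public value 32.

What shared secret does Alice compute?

Step 1: s = B^a mod p = 32^9 mod 71.
  32^1 mod 71 = 32
  32^2 mod 71 = (32 * 32) mod 71 = 30
  32^3 mod 71 = (30 * 32) mod 71 = 37
  32^4 mod 71 = (37 * 32) mod 71 = 48
  32^5 mod 71 = (48 * 32) mod 71 = 45
  32^6 mod 71 = (45 * 32) mod 71 = 20
  32^7 mod 71 = (20 * 32) mod 71 = 1
  32^8 mod 71 = (1 * 32) mod 71 = 32
  32^9 mod 71 = (32 * 32) mod 71 = 30
Result: shared secret = 30.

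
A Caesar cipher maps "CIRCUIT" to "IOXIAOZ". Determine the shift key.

Step 1: Compare first letters: C (position 2) -> I (position 8).
Step 2: Shift = (8 - 2) mod 26 = 6.
The shift value is 6.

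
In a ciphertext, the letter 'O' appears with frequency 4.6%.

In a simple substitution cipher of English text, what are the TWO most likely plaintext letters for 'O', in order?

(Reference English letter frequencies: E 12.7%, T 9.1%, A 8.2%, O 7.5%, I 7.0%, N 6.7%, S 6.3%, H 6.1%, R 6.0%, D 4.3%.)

Step 1: Observed frequency of 'O' is 4.6%.
Step 2: Compute distances to each reference frequency and sort:
  D (4.3%): difference = 0.3% <-- BEST
  R (6.0%): difference = 1.4% <-- RUNNER-UP
  H (6.1%): difference = 1.5%
  S (6.3%): difference = 1.7%
  N (6.7%): difference = 2.1%
Step 3: Most likely is 'D' (4.3%, diff 0.3%); second most likely is 'R' (6.0%, diff 1.4%).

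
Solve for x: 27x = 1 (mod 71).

Step 1: We need x such that 27 * x = 1 (mod 71).
Step 2: Using the extended Euclidean algorithm or trial:
  27 * 50 = 1350 = 19 * 71 + 1.
Step 3: Since 1350 mod 71 = 1, the inverse is x = 50.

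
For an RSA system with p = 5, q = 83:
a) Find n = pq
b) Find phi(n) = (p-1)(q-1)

Step 1: n = p * q = 5 * 83 = 415.
Step 2: phi(n) = (p-1)(q-1) = 4 * 82 = 328.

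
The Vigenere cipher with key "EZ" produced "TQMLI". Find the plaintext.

Step 1: Extend key: EZEZE
Step 2: Decrypt each letter (c - k) mod 26:
  T(19) - E(4) = (19-4) mod 26 = 15 = P
  Q(16) - Z(25) = (16-25) mod 26 = 17 = R
  M(12) - E(4) = (12-4) mod 26 = 8 = I
  L(11) - Z(25) = (11-25) mod 26 = 12 = M
  I(8) - E(4) = (8-4) mod 26 = 4 = E
Plaintext: PRIME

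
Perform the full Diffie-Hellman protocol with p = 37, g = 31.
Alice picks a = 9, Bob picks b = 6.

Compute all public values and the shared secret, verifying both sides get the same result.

Step 1: A = g^a mod p = 31^9 mod 37 = 31.
Step 2: B = g^b mod p = 31^6 mod 37 = 36.
Step 3: Alice computes s = B^a mod p = 36^9 mod 37 = 36.
Step 4: Bob computes s = A^b mod p = 31^6 mod 37 = 36.
Both sides agree: shared secret = 36.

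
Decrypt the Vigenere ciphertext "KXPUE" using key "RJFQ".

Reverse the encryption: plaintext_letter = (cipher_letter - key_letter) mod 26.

Step 1: Extend key: RJFQR
Step 2: Decrypt each letter (c - k) mod 26:
  K(10) - R(17) = (10-17) mod 26 = 19 = T
  X(23) - J(9) = (23-9) mod 26 = 14 = O
  P(15) - F(5) = (15-5) mod 26 = 10 = K
  U(20) - Q(16) = (20-16) mod 26 = 4 = E
  E(4) - R(17) = (4-17) mod 26 = 13 = N
Plaintext: TOKEN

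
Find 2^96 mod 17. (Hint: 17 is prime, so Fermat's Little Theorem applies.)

Step 1: Since 17 is prime, by Fermat's Little Theorem: 2^16 = 1 (mod 17).
Step 2: Reduce exponent: 96 mod 16 = 0.
Step 3: So 2^96 = 2^0 (mod 17).
Step 4: 2^0 mod 17 = 1.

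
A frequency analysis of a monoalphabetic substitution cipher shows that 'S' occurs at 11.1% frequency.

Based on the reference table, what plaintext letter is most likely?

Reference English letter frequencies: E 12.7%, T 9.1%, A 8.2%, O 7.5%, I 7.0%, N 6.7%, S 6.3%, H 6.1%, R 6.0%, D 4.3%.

Step 1: The observed frequency is 11.1%.
Step 2: Compare with English frequencies:
  E: 12.7% (difference: 1.6%) <-- closest
  T: 9.1% (difference: 2.0%)
  A: 8.2% (difference: 2.9%)
  O: 7.5% (difference: 3.6%)
  I: 7.0% (difference: 4.1%)
  N: 6.7% (difference: 4.4%)
  S: 6.3% (difference: 4.8%)
  H: 6.1% (difference: 5.0%)
  R: 6.0% (difference: 5.1%)
  D: 4.3% (difference: 6.8%)
Step 3: 'S' most likely represents 'E' (frequency 12.7%).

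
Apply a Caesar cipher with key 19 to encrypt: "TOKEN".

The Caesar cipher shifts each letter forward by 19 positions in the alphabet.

Step 1: For each letter, shift forward by 19 positions (mod 26).
  T (position 19) -> position (19+19) mod 26 = 12 -> M
  O (position 14) -> position (14+19) mod 26 = 7 -> H
  K (position 10) -> position (10+19) mod 26 = 3 -> D
  E (position 4) -> position (4+19) mod 26 = 23 -> X
  N (position 13) -> position (13+19) mod 26 = 6 -> G
Result: MHDXG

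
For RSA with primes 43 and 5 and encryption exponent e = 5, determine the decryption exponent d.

Step 1: n = 43 * 5 = 215.
Step 2: phi(n) = 42 * 4 = 168.
Step 3: Find d such that 5 * d = 1 (mod 168).
Step 4: d = 5^(-1) mod 168 = 101.
Verification: 5 * 101 = 505 = 3 * 168 + 1.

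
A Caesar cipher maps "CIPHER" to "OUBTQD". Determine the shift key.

Step 1: Compare first letters: C (position 2) -> O (position 14).
Step 2: Shift = (14 - 2) mod 26 = 12.
The shift value is 12.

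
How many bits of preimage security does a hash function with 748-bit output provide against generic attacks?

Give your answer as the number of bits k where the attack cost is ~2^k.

Step 1: The hash has a 748-bit output.
Step 2: Preimage resistance means: given a digest h(x), it should be infeasible to find any input that hashes to it.
With a 748-bit output there are 2^748 possible digests, so a generic brute-force preimage search costs about 2^748 evaluations.
Step 3: Security level = 748 bits.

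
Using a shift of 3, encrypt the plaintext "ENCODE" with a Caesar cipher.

Step 1: For each letter, shift forward by 3 positions (mod 26).
  E (position 4) -> position (4+3) mod 26 = 7 -> H
  N (position 13) -> position (13+3) mod 26 = 16 -> Q
  C (position 2) -> position (2+3) mod 26 = 5 -> F
  O (position 14) -> position (14+3) mod 26 = 17 -> R
  D (position 3) -> position (3+3) mod 26 = 6 -> G
  E (position 4) -> position (4+3) mod 26 = 7 -> H
Result: HQFRGH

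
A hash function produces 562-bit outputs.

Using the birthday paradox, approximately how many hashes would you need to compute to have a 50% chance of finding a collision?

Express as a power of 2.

Step 1: The birthday paradox gives collision probability ~50% after sqrt(2^n) = 2^(n/2) hashes.
Step 2: For 562-bit output: 2^(562/2) = 2^281.
Step 3: Approximately 2^281 hash computations needed.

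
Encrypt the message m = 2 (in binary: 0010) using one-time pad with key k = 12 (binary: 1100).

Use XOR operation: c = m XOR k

Step 1: Write out the XOR operation bit by bit:
  Message: 0010
  Key:     1100
  XOR:     1110
Step 2: Convert to decimal: 1110 = 14.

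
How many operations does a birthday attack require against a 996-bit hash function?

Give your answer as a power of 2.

Step 1: The birthday paradox gives collision probability ~50% after sqrt(2^n) = 2^(n/2) hashes.
Step 2: For 996-bit output: 2^(996/2) = 2^498.
Step 3: Approximately 2^498 hash computations needed.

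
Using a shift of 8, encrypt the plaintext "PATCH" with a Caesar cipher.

Step 1: For each letter, shift forward by 8 positions (mod 26).
  P (position 15) -> position (15+8) mod 26 = 23 -> X
  A (position 0) -> position (0+8) mod 26 = 8 -> I
  T (position 19) -> position (19+8) mod 26 = 1 -> B
  C (position 2) -> position (2+8) mod 26 = 10 -> K
  H (position 7) -> position (7+8) mod 26 = 15 -> P
Result: XIBKP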